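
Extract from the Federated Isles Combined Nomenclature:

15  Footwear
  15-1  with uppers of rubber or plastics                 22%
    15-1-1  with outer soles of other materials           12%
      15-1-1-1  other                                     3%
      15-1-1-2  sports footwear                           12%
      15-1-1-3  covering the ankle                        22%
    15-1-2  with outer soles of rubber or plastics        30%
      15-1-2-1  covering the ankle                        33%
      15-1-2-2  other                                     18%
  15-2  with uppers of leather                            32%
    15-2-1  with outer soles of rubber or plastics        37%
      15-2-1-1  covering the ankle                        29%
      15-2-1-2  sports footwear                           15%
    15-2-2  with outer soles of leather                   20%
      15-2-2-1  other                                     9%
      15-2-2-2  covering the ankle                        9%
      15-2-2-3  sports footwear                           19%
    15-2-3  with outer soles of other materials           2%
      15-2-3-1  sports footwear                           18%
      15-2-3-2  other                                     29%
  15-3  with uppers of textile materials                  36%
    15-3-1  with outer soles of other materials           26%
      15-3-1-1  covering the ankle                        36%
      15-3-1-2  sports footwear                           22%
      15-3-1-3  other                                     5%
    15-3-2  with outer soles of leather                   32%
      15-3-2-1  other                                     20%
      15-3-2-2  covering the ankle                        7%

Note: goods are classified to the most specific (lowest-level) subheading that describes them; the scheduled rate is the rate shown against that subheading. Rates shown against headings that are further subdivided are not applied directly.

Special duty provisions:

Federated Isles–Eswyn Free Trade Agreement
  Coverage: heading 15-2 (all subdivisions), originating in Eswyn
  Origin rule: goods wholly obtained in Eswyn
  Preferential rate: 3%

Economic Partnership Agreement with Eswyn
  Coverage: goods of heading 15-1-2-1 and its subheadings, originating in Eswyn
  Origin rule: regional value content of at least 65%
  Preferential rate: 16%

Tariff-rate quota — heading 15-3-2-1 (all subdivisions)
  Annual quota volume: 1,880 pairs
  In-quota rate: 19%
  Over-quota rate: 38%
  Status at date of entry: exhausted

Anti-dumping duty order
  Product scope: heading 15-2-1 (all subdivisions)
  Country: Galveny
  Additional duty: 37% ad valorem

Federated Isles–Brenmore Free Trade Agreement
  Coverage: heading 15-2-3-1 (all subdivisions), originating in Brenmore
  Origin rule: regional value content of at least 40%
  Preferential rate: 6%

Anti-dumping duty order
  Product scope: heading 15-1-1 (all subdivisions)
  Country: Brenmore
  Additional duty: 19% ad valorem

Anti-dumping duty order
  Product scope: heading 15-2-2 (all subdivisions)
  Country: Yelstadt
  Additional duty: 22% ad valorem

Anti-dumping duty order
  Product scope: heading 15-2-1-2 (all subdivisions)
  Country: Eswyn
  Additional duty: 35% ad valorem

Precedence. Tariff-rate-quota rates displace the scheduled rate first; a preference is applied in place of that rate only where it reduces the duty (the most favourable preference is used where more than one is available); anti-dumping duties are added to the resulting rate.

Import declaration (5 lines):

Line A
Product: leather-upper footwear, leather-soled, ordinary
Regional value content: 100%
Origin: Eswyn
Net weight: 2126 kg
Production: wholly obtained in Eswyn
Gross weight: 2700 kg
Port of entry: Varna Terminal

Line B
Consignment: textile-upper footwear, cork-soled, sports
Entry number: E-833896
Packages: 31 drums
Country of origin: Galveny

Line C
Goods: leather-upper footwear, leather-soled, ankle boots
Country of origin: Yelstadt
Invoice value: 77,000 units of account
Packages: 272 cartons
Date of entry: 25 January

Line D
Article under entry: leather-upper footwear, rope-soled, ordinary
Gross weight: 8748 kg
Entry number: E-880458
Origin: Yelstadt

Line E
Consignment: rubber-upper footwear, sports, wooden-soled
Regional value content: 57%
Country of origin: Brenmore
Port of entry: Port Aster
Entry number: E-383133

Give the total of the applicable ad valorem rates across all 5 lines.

Line A: leather-upper → 15-2; leather-soled → 15-2-2; ordinary → 15-2-2-1. Scheduled 9%. Eswyn agreement on 15-2: wholly obtained → 3% available; Eswyn agreement on 15-1-2-1: 15-2-2-1 not covered; preferential 3%. → 3%.
Line B: textile-upper → 15-3; cork-soled → 15-3-1; sports → 15-3-1-2. Scheduled 22%. No special measure applies. → 22%.
Line C: leather-upper → 15-2; leather-soled → 15-2-2; ankle boots → 15-2-2-2. Scheduled 9%. anti-dumping (Yelstadt, 15-2-2): +22%; total 9% + 22% = 31%. → 31%.
Line D: leather-upper → 15-2; rope-soled → 15-2-3; ordinary → 15-2-3-2. Scheduled 29%. No special measure applies. → 29%.
Line E: rubber-upper → 15-1; wooden-soled → 15-1-1; sports → 15-1-1-2. Scheduled 12%. Brenmore agreement on 15-2-3-1: 15-1-1-2 not covered; anti-dumping (Brenmore, 15-1-1): +19%; total 12% + 19% = 31%. → 31%.
Sum: 3% + 22% + 31% + 29% + 31% = 116%.

116%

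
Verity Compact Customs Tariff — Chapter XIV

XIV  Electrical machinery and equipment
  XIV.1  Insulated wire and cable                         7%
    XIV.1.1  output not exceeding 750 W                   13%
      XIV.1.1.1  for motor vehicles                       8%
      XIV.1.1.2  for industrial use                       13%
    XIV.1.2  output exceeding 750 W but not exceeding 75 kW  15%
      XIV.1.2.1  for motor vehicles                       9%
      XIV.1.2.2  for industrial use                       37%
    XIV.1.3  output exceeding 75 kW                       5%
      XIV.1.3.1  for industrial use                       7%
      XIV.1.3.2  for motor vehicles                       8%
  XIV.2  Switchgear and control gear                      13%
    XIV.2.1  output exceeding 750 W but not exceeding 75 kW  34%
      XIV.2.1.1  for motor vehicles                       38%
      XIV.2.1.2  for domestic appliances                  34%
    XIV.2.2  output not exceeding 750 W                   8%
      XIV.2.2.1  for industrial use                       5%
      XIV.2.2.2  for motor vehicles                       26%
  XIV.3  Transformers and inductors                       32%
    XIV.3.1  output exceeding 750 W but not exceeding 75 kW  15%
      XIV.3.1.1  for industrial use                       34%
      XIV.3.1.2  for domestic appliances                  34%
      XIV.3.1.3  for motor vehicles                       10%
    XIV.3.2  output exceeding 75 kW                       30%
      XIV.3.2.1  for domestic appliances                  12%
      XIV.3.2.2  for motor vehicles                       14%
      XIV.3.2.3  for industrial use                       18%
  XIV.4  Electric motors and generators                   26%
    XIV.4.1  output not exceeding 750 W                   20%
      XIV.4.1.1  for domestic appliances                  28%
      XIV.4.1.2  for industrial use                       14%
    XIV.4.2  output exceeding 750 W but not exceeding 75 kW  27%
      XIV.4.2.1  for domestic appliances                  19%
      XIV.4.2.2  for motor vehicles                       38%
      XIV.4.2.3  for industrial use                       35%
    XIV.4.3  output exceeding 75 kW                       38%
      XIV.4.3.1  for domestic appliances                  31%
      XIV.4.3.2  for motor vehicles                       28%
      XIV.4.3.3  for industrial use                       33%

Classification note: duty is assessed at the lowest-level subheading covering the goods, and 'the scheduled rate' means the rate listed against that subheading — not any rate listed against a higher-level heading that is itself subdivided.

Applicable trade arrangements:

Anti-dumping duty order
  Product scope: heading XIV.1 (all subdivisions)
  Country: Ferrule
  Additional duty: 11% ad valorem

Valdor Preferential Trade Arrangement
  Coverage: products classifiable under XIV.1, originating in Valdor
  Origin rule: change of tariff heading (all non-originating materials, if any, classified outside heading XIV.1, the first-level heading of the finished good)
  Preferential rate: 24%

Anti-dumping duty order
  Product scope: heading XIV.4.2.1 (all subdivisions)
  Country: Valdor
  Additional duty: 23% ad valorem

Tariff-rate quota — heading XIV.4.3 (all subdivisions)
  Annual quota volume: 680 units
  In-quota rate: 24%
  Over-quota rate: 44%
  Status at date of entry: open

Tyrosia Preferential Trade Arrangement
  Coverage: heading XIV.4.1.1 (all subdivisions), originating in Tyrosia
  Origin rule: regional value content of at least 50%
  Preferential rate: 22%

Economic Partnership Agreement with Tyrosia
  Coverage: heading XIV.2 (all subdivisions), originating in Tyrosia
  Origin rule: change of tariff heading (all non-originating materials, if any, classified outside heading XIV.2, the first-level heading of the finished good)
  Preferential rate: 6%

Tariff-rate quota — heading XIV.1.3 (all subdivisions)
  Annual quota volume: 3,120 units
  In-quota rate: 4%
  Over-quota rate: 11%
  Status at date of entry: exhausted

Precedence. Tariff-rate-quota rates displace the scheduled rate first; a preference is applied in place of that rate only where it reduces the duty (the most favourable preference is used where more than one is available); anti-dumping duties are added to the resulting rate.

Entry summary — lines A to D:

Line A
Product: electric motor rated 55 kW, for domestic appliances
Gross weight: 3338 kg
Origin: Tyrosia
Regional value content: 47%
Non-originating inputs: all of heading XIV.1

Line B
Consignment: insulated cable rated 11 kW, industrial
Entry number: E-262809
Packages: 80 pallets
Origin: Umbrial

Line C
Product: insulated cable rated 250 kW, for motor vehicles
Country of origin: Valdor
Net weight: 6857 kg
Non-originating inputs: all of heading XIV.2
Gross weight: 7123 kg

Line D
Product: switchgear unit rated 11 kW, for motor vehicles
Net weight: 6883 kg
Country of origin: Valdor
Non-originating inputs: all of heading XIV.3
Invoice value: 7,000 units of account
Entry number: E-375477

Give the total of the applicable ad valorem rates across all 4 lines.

105%

Line A: electric motor → XIV.4; rated 55 kW → XIV.4.2; for domestic appliances → XIV.4.2.1. Scheduled 19%. Tyrosia agreement on XIV.4.1.1: XIV.4.2.1 not covered; Tyrosia agreement on XIV.2: XIV.4.2.1 not covered. → 19%.
Line B: insulated cable → XIV.1; rated 11 kW → XIV.1.2; industrial → XIV.1.2.2. Scheduled 37%. No special measure applies. → 37%.
Line C: insulated cable → XIV.1; rated 250 kW → XIV.1.3; for motor vehicles → XIV.1.3.2. Scheduled 8%. quota on XIV.1.3 exhausted → over-quota 11%; Valdor agreement on XIV.1: CTH met → 24% available; preference 24% not lower than 11% → no reduction. → 11%.
Line D: switchgear unit → XIV.2; rated 11 kW → XIV.2.1; for motor vehicles → XIV.2.1.1. Scheduled 38%. Valdor agreement on XIV.1: XIV.2.1.1 not covered. → 38%.
Sum: 19% + 37% + 11% + 38% = 105%.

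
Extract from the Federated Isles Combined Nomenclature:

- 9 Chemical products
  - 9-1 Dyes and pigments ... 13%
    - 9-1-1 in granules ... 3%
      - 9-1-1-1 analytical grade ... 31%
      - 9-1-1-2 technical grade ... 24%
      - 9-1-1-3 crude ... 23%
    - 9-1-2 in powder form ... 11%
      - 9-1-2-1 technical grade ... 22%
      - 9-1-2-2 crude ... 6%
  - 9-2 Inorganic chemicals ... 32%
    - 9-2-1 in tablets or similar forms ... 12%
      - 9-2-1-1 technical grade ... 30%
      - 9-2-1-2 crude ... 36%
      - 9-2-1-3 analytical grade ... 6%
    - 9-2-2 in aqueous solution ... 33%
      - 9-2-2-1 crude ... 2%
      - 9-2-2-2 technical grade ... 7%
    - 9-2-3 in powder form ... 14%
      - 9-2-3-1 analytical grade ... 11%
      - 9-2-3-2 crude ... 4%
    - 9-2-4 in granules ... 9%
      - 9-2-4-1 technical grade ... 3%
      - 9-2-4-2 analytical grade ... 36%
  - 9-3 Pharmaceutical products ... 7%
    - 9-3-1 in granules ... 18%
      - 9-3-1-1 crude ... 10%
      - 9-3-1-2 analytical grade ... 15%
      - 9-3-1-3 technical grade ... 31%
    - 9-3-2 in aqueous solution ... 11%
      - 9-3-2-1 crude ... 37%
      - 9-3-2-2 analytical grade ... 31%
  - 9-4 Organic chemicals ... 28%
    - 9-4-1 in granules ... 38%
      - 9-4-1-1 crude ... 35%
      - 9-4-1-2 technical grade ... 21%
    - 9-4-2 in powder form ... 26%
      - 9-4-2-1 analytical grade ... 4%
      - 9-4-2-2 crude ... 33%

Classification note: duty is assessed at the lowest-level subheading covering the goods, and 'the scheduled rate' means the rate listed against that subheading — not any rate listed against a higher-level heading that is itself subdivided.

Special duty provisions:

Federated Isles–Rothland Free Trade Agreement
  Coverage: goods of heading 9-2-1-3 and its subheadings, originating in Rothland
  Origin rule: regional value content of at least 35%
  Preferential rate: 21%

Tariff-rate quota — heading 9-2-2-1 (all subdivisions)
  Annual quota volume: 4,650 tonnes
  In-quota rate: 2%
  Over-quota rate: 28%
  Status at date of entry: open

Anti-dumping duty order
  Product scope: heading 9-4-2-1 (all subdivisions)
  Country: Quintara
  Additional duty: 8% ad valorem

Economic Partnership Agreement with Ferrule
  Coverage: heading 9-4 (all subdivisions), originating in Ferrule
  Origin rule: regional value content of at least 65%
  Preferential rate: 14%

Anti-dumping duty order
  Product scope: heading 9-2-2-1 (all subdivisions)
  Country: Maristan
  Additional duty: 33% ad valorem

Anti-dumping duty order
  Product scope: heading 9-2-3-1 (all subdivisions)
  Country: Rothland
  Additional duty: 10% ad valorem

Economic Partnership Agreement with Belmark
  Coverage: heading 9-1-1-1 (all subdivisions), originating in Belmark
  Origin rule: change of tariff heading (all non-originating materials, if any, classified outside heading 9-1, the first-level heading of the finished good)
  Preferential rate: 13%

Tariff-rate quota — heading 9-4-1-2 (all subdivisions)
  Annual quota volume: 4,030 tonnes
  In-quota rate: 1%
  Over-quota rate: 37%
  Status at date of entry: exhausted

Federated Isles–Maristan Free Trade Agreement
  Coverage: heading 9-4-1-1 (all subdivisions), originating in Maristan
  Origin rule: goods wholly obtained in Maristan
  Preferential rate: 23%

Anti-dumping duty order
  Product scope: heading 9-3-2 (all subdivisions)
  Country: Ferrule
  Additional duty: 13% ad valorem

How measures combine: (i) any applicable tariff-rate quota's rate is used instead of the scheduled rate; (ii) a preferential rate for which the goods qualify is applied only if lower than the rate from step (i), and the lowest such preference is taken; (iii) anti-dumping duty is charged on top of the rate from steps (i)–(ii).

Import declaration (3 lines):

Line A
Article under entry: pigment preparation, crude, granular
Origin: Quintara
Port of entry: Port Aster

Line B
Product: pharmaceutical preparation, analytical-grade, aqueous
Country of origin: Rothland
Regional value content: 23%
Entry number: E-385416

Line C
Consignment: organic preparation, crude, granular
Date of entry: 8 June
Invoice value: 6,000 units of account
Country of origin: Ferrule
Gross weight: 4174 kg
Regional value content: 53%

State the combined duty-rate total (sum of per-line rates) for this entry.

89%

Line A: pigment → 9-1; granular → 9-1-1; crude → 9-1-1-3. Scheduled 23%. No special measure applies. → 23%.
Line B: pharmaceutical → 9-3; aqueous → 9-3-2; analytical-grade → 9-3-2-2. Scheduled 31%. Rothland agreement on 9-2-1-3: 9-3-2-2 not covered. → 31%.
Line C: organic → 9-4; granular → 9-4-1; crude → 9-4-1-1. Scheduled 35%. Ferrule agreement on 9-4: RVC < 65%. → 35%.
Sum: 23% + 31% + 35% = 89%.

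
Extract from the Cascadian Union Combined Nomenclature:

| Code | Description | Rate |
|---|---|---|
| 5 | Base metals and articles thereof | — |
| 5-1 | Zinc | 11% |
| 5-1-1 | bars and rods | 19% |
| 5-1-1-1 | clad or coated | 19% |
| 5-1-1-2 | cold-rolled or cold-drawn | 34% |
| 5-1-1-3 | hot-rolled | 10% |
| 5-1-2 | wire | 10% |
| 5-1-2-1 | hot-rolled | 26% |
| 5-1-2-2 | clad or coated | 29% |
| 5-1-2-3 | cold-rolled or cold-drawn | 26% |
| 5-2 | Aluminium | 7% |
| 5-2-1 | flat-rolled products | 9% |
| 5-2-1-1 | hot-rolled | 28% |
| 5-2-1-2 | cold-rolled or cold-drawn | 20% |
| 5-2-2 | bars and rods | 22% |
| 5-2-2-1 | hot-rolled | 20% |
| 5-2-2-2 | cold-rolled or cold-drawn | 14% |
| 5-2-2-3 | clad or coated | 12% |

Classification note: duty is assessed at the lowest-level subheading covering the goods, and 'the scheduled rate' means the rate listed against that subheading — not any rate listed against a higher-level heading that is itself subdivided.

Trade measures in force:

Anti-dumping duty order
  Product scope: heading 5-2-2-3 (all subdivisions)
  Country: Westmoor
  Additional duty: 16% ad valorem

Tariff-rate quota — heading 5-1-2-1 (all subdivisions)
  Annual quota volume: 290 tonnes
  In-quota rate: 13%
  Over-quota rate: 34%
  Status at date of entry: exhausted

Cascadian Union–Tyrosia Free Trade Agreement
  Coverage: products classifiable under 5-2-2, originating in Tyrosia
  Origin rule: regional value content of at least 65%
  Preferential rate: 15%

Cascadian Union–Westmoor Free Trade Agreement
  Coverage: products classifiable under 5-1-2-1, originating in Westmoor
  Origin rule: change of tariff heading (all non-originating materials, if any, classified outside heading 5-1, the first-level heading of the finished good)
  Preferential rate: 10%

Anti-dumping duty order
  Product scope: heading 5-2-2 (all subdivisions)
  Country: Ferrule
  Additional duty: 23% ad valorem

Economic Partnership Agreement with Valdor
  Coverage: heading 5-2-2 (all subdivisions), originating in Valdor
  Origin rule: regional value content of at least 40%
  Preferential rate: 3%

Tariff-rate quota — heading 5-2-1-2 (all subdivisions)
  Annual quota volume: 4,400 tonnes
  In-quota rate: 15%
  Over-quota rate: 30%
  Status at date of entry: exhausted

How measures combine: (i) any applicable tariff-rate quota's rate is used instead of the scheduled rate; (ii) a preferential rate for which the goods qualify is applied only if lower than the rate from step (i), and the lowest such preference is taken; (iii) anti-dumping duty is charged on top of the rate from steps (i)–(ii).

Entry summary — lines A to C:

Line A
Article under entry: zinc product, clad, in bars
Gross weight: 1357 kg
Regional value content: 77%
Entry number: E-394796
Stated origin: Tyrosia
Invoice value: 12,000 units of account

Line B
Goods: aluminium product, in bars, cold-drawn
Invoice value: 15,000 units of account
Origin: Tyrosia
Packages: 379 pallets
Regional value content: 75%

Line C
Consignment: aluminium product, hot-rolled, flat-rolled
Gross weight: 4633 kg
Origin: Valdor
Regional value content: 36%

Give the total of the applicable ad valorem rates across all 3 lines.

Line A: zinc → 5-1; in bars → 5-1-1; clad → 5-1-1-1. Scheduled 19%. Tyrosia agreement on 5-2-2: 5-1-1-1 not covered. → 19%.
Line B: aluminium → 5-2; in bars → 5-2-2; cold-drawn → 5-2-2-2. Scheduled 14%. Tyrosia agreement on 5-2-2: RVC ≥ 65% → 15% available; preference 15% not lower than 14% → no reduction. → 14%.
Line C: aluminium → 5-2; flat-rolled → 5-2-1; hot-rolled → 5-2-1-1. Scheduled 28%. Valdor agreement on 5-2-2: 5-2-1-1 not covered. → 28%.
Sum: 19% + 14% + 28% = 61%.

61%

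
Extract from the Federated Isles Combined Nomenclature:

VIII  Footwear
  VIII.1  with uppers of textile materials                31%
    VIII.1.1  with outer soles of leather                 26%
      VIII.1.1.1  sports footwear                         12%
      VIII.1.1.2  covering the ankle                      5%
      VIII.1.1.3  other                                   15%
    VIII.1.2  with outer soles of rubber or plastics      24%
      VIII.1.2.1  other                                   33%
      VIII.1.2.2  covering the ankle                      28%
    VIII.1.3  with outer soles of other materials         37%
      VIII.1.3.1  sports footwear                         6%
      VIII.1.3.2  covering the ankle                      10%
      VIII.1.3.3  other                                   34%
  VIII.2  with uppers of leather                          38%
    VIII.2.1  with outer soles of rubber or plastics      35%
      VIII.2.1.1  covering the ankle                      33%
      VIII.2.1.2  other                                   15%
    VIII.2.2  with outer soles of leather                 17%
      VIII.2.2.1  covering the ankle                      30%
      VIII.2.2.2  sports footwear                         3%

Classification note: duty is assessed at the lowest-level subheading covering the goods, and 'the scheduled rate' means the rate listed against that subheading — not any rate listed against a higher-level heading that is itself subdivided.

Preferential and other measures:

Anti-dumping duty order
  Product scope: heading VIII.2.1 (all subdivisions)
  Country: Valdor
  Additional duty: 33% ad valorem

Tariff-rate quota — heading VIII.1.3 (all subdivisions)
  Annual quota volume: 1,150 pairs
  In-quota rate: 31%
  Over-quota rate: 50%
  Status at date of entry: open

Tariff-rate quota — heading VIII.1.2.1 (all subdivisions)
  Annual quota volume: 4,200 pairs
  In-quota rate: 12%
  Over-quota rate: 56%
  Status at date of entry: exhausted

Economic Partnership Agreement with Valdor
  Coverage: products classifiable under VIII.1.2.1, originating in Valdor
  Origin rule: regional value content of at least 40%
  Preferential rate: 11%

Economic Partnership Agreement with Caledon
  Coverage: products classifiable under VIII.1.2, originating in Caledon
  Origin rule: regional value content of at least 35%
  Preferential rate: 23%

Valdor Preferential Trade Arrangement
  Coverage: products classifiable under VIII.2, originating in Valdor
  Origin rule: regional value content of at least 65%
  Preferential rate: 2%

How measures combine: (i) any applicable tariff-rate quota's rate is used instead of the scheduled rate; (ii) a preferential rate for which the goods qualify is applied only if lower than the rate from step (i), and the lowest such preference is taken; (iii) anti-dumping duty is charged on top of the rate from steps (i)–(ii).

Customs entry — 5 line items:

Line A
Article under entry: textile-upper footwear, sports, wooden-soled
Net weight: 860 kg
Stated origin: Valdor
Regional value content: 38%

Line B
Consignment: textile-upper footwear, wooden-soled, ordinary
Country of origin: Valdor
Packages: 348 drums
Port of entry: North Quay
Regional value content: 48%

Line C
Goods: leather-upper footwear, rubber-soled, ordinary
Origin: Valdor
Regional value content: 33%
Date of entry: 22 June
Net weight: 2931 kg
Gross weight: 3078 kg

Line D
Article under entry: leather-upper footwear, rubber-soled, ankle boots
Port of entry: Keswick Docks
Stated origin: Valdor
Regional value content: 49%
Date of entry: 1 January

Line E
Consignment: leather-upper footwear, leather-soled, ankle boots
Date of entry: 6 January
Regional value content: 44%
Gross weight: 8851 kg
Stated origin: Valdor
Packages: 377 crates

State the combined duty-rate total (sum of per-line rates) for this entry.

206%

Line A: textile-upper → VIII.1; wooden-soled → VIII.1.3; sports → VIII.1.3.1. Scheduled 6%. quota on VIII.1.3 open → in-quota 31%; Valdor agreement on VIII.1.2.1: VIII.1.3.1 not covered; Valdor agreement on VIII.2: VIII.1.3.1 not covered. → 31%.
Line B: textile-upper → VIII.1; wooden-soled → VIII.1.3; ordinary → VIII.1.3.3. Scheduled 34%. quota on VIII.1.3 open → in-quota 31%; Valdor agreement on VIII.1.2.1: VIII.1.3.3 not covered; Valdor agreement on VIII.2: VIII.1.3.3 not covered. → 31%.
Line C: leather-upper → VIII.2; rubber-soled → VIII.2.1; ordinary → VIII.2.1.2. Scheduled 15%. Valdor agreement on VIII.1.2.1: VIII.2.1.2 not covered; Valdor agreement on VIII.2: RVC < 65%; anti-dumping (Valdor, VIII.2.1): +33%; total 15% + 33% = 48%. → 48%.
Line D: leather-upper → VIII.2; rubber-soled → VIII.2.1; ankle boots → VIII.2.1.1. Scheduled 33%. Valdor agreement on VIII.1.2.1: VIII.2.1.1 not covered; Valdor agreement on VIII.2: RVC < 65%; anti-dumping (Valdor, VIII.2.1): +33%; total 33% + 33% = 66%. → 66%.
Line E: leather-upper → VIII.2; leather-soled → VIII.2.2; ankle boots → VIII.2.2.1. Scheduled 30%. Valdor agreement on VIII.1.2.1: VIII.2.2.1 not covered; Valdor agreement on VIII.2: RVC < 65%. → 30%.
Sum: 31% + 31% + 48% + 66% + 30% = 206%.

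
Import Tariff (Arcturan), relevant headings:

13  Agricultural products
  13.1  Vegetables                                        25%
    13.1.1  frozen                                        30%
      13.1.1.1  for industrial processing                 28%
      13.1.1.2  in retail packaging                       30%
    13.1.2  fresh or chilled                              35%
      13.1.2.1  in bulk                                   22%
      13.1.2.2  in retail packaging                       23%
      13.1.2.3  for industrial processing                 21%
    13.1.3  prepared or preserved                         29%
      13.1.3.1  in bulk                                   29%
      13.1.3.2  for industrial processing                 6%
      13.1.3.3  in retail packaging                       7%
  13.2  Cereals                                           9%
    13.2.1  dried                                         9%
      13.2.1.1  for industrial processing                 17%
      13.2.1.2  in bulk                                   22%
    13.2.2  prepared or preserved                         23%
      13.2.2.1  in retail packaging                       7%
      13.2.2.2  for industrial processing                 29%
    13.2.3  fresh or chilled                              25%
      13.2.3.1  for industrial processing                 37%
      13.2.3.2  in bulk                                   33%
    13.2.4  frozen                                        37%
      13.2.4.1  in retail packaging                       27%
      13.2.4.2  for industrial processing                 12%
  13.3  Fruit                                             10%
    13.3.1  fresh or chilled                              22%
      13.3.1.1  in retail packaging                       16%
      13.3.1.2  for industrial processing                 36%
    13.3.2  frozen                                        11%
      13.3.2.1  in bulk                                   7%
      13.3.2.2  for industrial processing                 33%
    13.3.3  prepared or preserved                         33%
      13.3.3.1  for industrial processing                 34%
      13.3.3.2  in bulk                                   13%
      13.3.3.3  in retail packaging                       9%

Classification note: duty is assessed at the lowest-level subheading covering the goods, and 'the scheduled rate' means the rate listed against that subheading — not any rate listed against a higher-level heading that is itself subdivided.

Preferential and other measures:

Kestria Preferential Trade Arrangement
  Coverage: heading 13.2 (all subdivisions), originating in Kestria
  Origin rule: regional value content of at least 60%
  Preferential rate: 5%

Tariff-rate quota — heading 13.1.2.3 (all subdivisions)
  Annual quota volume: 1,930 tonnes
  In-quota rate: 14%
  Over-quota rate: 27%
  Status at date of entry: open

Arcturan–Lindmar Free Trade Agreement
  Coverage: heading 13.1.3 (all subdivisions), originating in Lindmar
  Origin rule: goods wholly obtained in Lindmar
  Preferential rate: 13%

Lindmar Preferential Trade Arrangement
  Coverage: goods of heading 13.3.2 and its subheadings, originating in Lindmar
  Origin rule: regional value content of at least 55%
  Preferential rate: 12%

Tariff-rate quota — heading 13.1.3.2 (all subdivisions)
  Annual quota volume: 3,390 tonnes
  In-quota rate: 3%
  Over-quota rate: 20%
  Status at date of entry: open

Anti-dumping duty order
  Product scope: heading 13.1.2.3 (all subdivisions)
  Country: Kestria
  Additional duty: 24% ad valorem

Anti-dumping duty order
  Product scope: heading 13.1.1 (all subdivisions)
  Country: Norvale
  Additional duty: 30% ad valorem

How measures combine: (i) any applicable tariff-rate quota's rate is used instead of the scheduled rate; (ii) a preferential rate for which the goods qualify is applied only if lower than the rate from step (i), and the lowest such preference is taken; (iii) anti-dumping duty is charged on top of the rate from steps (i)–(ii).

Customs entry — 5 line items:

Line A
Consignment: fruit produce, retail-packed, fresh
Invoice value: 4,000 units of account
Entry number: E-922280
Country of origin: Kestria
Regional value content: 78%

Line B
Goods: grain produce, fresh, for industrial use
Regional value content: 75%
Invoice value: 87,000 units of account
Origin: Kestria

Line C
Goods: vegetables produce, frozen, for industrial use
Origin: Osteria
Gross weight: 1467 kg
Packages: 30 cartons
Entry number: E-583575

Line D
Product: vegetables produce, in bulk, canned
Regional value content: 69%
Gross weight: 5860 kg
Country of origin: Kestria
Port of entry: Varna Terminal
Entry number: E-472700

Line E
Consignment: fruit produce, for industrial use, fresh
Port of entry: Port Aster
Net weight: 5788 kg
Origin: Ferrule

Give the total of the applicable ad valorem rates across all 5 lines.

114%

Line A: fruit → 13.3; fresh → 13.3.1; retail-packed → 13.3.1.1. Scheduled 16%. Kestria agreement on 13.2: 13.3.1.1 not covered. → 16%.
Line B: grain → 13.2; fresh → 13.2.3; for industrial use → 13.2.3.1. Scheduled 37%. Kestria agreement on 13.2: RVC ≥ 60% → 5% available; preferential 5%. → 5%.
Line C: vegetables → 13.1; frozen → 13.1.1; for industrial use → 13.1.1.1. Scheduled 28%. No special measure applies. → 28%.
Line D: vegetables → 13.1; canned → 13.1.3; in bulk → 13.1.3.1. Scheduled 29%. Kestria agreement on 13.2: 13.1.3.1 not covered. → 29%.
Line E: fruit → 13.3; fresh → 13.3.1; for industrial use → 13.3.1.2. Scheduled 36%. No special measure applies. → 36%.
Sum: 16% + 5% + 28% + 29% + 36% = 114%.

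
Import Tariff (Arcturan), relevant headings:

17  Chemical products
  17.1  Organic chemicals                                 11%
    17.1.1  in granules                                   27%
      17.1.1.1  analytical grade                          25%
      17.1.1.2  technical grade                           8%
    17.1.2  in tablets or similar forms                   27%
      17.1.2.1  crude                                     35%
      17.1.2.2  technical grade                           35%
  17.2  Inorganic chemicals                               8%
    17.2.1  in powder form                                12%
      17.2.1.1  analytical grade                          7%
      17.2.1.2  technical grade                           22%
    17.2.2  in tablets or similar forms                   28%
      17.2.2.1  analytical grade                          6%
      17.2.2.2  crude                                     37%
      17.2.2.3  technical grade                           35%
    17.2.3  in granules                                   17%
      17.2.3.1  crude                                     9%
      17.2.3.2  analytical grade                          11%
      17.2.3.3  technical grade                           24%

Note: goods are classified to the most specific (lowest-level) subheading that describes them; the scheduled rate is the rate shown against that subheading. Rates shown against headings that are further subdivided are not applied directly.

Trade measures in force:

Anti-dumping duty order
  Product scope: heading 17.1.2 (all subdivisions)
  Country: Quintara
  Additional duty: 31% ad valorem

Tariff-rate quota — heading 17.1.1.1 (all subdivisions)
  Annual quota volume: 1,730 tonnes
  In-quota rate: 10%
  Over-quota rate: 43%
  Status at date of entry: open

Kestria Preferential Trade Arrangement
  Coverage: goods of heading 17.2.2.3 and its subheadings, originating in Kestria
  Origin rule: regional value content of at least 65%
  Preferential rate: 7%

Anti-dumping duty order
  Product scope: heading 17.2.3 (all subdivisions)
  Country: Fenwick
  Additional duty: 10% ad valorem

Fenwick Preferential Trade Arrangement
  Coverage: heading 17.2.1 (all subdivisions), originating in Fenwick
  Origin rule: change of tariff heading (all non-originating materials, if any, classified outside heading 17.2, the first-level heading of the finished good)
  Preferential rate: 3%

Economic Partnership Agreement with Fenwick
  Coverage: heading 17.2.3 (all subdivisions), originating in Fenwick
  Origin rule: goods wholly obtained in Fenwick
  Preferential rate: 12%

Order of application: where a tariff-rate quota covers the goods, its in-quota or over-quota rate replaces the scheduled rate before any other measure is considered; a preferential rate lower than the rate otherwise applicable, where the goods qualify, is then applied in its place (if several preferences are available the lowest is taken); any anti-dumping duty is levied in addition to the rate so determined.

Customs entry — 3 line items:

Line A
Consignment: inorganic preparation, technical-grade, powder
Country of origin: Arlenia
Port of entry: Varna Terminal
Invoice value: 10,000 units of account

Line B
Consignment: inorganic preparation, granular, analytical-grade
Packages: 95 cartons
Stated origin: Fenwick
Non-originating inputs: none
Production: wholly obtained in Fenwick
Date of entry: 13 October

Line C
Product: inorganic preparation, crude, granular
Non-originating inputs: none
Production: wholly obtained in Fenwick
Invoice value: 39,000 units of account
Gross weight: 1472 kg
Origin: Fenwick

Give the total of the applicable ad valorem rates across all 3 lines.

Line A: inorganic → 17.2; powder → 17.2.1; technical-grade → 17.2.1.2. Scheduled 22%. No special measure applies. → 22%.
Line B: inorganic → 17.2; granular → 17.2.3; analytical-grade → 17.2.3.2. Scheduled 11%. Fenwick agreement on 17.2.1: 17.2.3.2 not covered; Fenwick agreement on 17.2.3: wholly obtained → 12% available; preference 12% not lower than 11% → no reduction; anti-dumping (Fenwick, 17.2.3): +10%; total 11% + 10% = 21%. → 21%.
Line C: inorganic → 17.2; granular → 17.2.3; crude → 17.2.3.1. Scheduled 9%. Fenwick agreement on 17.2.1: 17.2.3.1 not covered; Fenwick agreement on 17.2.3: wholly obtained → 12% available; preference 12% not lower than 9% → no reduction; anti-dumping (Fenwick, 17.2.3): +10%; total 9% + 10% = 19%. → 19%.
Sum: 22% + 21% + 19% = 62%.

62%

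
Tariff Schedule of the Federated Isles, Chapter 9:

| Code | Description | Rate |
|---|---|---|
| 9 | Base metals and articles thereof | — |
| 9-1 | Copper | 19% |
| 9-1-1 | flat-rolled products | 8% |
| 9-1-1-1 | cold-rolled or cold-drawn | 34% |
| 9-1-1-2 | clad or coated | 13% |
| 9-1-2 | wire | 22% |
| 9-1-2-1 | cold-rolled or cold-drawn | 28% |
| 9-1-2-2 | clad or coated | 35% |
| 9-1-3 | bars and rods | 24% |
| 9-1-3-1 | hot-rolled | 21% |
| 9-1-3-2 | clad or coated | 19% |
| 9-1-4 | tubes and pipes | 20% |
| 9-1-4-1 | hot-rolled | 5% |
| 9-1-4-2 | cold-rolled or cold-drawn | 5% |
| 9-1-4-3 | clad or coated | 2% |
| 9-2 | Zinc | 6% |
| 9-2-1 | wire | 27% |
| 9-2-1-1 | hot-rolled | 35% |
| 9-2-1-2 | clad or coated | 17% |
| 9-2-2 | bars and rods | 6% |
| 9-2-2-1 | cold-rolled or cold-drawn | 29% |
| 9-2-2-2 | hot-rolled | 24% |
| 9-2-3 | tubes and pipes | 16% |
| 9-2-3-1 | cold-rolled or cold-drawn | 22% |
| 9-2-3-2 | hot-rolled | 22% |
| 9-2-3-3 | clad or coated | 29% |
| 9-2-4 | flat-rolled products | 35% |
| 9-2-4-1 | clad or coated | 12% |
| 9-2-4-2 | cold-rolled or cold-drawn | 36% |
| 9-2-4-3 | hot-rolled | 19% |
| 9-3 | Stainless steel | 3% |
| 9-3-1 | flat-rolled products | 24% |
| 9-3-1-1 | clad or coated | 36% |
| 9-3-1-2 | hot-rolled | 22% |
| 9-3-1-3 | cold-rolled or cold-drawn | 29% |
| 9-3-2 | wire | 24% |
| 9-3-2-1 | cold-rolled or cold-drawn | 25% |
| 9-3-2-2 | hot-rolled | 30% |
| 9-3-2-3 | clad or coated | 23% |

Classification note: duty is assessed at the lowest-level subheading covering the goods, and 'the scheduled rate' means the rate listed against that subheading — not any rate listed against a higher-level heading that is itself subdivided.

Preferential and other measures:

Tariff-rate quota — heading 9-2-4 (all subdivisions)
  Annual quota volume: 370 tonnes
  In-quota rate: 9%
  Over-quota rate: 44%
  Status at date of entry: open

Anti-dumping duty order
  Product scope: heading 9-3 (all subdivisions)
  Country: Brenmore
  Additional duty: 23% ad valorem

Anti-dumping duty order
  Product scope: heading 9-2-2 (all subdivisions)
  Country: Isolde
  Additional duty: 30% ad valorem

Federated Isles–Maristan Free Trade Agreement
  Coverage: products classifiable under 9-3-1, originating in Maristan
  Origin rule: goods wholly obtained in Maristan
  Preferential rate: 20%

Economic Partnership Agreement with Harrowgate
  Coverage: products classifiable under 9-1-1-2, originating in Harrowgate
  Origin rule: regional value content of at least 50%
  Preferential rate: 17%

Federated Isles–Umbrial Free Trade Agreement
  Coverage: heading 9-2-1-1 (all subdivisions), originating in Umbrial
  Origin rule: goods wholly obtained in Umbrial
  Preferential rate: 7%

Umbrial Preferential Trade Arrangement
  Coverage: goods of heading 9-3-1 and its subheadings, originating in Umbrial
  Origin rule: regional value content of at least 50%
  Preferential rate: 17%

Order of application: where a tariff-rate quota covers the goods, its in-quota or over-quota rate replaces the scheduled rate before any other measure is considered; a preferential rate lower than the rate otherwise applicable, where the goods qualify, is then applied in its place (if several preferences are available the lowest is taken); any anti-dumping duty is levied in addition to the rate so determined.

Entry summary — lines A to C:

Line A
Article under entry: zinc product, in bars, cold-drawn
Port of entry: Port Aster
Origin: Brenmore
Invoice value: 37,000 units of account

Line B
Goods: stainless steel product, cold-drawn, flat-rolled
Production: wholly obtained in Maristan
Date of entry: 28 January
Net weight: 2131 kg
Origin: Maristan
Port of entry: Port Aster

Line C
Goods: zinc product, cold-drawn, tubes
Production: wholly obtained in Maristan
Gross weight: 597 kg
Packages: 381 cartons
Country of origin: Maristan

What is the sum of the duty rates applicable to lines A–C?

71%

Line A: zinc → 9-2; in bars → 9-2-2; cold-drawn → 9-2-2-1. Scheduled 29%. No special measure applies. → 29%.
Line B: stainless steel → 9-3; flat-rolled → 9-3-1; cold-drawn → 9-3-1-3. Scheduled 29%. Maristan agreement on 9-3-1: wholly obtained → 20% available; preferential 20%. → 20%.
Line C: zinc → 9-2; tubes → 9-2-3; cold-drawn → 9-2-3-1. Scheduled 22%. Maristan agreement on 9-3-1: 9-2-3-1 not covered. → 22%.
Sum: 29% + 20% + 22% = 71%.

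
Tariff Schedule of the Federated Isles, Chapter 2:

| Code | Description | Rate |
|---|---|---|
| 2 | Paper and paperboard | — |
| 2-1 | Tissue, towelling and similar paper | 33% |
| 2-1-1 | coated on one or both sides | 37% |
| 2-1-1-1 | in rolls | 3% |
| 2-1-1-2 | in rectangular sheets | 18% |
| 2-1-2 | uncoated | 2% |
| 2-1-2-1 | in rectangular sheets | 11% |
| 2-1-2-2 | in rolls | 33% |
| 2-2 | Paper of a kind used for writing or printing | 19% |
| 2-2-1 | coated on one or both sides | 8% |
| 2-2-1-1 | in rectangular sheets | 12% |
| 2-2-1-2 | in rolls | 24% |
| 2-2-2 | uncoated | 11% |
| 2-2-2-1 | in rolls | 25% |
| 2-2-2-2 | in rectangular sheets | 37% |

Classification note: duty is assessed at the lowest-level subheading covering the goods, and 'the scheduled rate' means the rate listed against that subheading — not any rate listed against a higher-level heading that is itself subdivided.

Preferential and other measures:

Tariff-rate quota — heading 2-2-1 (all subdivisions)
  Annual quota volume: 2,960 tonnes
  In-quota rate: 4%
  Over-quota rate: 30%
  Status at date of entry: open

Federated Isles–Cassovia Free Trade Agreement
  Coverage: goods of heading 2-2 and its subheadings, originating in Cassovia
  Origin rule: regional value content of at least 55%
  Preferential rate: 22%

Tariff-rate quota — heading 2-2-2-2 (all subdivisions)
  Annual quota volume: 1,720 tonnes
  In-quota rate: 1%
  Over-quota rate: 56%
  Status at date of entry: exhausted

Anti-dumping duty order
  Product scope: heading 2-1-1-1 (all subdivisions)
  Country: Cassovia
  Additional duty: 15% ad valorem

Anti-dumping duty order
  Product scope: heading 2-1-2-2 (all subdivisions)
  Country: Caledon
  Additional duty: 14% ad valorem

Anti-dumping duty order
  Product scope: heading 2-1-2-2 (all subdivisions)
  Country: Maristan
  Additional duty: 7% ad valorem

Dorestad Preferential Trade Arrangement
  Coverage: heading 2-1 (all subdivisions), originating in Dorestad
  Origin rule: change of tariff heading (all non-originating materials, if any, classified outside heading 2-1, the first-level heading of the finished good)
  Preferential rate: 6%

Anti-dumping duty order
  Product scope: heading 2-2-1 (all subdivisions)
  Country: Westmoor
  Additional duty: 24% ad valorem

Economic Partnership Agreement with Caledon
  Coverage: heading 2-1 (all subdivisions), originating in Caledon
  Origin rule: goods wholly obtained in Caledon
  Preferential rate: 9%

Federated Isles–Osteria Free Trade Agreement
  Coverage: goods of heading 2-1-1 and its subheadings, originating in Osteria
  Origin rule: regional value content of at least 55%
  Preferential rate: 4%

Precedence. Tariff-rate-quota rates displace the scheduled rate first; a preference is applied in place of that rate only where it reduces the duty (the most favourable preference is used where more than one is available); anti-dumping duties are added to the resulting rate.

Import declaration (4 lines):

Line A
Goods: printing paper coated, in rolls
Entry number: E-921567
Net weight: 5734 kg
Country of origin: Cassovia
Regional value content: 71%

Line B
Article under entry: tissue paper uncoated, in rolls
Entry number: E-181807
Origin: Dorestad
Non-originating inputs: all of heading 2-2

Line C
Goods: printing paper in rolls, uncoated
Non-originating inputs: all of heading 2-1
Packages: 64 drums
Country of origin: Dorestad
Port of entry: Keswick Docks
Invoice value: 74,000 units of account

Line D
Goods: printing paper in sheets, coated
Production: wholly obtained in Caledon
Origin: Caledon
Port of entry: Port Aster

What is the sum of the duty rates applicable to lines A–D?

Line A: printing paper → 2-2; coated → 2-2-1; in rolls → 2-2-1-2. Scheduled 24%. quota on 2-2-1 open → in-quota 4%; Cassovia agreement on 2-2: RVC ≥ 55% → 22% available; preference 22% not lower than 4% → no reduction. → 4%.
Line B: tissue paper → 2-1; uncoated → 2-1-2; in rolls → 2-1-2-2. Scheduled 33%. Dorestad agreement on 2-1: CTH met → 6% available; preferential 6%. → 6%.
Line C: printing paper → 2-2; uncoated → 2-2-2; in rolls → 2-2-2-1. Scheduled 25%. Dorestad agreement on 2-1: 2-2-2-1 not covered. → 25%.
Line D: printing paper → 2-2; coated → 2-2-1; in sheets → 2-2-1-1. Scheduled 12%. quota on 2-2-1 open → in-quota 4%; Caledon agreement on 2-1: 2-2-1-1 not covered. → 4%.
Sum: 4% + 6% + 25% + 4% = 39%.

39%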